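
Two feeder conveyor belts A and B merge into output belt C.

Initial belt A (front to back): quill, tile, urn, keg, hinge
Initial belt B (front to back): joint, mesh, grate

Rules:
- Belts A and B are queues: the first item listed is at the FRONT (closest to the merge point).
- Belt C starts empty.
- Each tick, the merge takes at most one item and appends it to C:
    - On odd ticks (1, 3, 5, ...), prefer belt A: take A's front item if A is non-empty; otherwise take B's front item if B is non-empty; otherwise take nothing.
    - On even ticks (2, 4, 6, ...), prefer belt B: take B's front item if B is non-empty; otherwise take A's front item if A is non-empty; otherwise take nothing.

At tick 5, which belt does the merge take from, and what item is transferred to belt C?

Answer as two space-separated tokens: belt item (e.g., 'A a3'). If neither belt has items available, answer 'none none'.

Answer: A urn

Derivation:
Tick 1: prefer A, take quill from A; A=[tile,urn,keg,hinge] B=[joint,mesh,grate] C=[quill]
Tick 2: prefer B, take joint from B; A=[tile,urn,keg,hinge] B=[mesh,grate] C=[quill,joint]
Tick 3: prefer A, take tile from A; A=[urn,keg,hinge] B=[mesh,grate] C=[quill,joint,tile]
Tick 4: prefer B, take mesh from B; A=[urn,keg,hinge] B=[grate] C=[quill,joint,tile,mesh]
Tick 5: prefer A, take urn from A; A=[keg,hinge] B=[grate] C=[quill,joint,tile,mesh,urn]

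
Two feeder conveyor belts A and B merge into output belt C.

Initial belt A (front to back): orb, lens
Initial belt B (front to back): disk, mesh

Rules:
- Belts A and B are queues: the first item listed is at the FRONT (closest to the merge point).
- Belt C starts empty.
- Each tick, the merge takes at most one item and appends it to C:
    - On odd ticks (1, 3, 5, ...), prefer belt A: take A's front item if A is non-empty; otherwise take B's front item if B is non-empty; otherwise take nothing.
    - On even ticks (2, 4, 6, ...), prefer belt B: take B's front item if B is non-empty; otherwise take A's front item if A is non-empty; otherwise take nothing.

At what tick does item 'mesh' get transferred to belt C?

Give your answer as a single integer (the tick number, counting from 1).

Tick 1: prefer A, take orb from A; A=[lens] B=[disk,mesh] C=[orb]
Tick 2: prefer B, take disk from B; A=[lens] B=[mesh] C=[orb,disk]
Tick 3: prefer A, take lens from A; A=[-] B=[mesh] C=[orb,disk,lens]
Tick 4: prefer B, take mesh from B; A=[-] B=[-] C=[orb,disk,lens,mesh]

Answer: 4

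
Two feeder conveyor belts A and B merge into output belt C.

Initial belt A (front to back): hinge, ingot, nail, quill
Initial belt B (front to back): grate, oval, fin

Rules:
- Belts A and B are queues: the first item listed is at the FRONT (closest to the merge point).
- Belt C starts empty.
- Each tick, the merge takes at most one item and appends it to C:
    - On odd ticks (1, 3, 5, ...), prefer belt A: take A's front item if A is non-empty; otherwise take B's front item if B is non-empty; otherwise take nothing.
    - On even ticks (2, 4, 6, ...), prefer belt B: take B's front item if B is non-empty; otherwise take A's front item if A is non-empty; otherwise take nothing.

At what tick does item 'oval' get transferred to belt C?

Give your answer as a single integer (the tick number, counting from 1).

Tick 1: prefer A, take hinge from A; A=[ingot,nail,quill] B=[grate,oval,fin] C=[hinge]
Tick 2: prefer B, take grate from B; A=[ingot,nail,quill] B=[oval,fin] C=[hinge,grate]
Tick 3: prefer A, take ingot from A; A=[nail,quill] B=[oval,fin] C=[hinge,grate,ingot]
Tick 4: prefer B, take oval from B; A=[nail,quill] B=[fin] C=[hinge,grate,ingot,oval]

Answer: 4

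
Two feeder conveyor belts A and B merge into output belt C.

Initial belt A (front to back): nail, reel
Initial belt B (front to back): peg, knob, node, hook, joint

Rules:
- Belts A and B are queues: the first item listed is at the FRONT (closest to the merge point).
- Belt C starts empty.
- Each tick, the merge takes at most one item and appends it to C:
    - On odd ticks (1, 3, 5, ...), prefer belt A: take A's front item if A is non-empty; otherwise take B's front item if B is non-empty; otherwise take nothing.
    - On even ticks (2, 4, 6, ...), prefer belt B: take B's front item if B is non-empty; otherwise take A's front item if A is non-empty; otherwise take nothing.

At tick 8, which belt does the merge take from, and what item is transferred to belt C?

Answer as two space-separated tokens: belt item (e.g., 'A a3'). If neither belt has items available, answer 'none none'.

Tick 1: prefer A, take nail from A; A=[reel] B=[peg,knob,node,hook,joint] C=[nail]
Tick 2: prefer B, take peg from B; A=[reel] B=[knob,node,hook,joint] C=[nail,peg]
Tick 3: prefer A, take reel from A; A=[-] B=[knob,node,hook,joint] C=[nail,peg,reel]
Tick 4: prefer B, take knob from B; A=[-] B=[node,hook,joint] C=[nail,peg,reel,knob]
Tick 5: prefer A, take node from B; A=[-] B=[hook,joint] C=[nail,peg,reel,knob,node]
Tick 6: prefer B, take hook from B; A=[-] B=[joint] C=[nail,peg,reel,knob,node,hook]
Tick 7: prefer A, take joint from B; A=[-] B=[-] C=[nail,peg,reel,knob,node,hook,joint]
Tick 8: prefer B, both empty, nothing taken; A=[-] B=[-] C=[nail,peg,reel,knob,node,hook,joint]

Answer: none none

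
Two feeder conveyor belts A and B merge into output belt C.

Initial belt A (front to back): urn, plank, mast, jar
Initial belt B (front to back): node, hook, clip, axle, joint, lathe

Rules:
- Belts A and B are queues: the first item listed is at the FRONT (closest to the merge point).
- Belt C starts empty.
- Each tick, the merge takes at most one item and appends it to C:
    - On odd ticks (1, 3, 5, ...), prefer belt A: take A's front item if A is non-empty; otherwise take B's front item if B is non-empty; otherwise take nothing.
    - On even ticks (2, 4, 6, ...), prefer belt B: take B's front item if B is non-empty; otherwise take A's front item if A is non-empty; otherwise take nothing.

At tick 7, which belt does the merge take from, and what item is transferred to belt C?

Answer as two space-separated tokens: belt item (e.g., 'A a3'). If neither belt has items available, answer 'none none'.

Answer: A jar

Derivation:
Tick 1: prefer A, take urn from A; A=[plank,mast,jar] B=[node,hook,clip,axle,joint,lathe] C=[urn]
Tick 2: prefer B, take node from B; A=[plank,mast,jar] B=[hook,clip,axle,joint,lathe] C=[urn,node]
Tick 3: prefer A, take plank from A; A=[mast,jar] B=[hook,clip,axle,joint,lathe] C=[urn,node,plank]
Tick 4: prefer B, take hook from B; A=[mast,jar] B=[clip,axle,joint,lathe] C=[urn,node,plank,hook]
Tick 5: prefer A, take mast from A; A=[jar] B=[clip,axle,joint,lathe] C=[urn,node,plank,hook,mast]
Tick 6: prefer B, take clip from B; A=[jar] B=[axle,joint,lathe] C=[urn,node,plank,hook,mast,clip]
Tick 7: prefer A, take jar from A; A=[-] B=[axle,joint,lathe] C=[urn,node,plank,hook,mast,clip,jar]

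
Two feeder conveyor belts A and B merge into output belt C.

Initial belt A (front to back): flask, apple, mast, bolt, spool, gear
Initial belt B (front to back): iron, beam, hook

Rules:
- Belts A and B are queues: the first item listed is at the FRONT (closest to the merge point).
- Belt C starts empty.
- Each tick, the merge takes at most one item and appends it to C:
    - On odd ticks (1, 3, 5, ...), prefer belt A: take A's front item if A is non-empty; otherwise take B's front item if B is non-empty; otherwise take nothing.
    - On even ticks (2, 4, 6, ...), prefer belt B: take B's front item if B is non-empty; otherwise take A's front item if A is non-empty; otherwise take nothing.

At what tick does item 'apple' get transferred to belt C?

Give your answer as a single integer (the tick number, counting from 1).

Tick 1: prefer A, take flask from A; A=[apple,mast,bolt,spool,gear] B=[iron,beam,hook] C=[flask]
Tick 2: prefer B, take iron from B; A=[apple,mast,bolt,spool,gear] B=[beam,hook] C=[flask,iron]
Tick 3: prefer A, take apple from A; A=[mast,bolt,spool,gear] B=[beam,hook] C=[flask,iron,apple]

Answer: 3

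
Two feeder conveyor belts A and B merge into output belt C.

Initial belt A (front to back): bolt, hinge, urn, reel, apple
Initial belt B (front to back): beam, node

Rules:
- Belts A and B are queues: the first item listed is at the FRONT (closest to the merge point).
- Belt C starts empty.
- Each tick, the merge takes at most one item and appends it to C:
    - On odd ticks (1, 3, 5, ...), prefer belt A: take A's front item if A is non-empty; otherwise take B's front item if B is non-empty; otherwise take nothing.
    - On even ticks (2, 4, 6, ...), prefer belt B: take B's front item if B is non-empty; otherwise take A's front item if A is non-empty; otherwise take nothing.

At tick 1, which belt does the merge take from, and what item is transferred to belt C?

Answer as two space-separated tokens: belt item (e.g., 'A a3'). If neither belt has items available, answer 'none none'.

Answer: A bolt

Derivation:
Tick 1: prefer A, take bolt from A; A=[hinge,urn,reel,apple] B=[beam,node] C=[bolt]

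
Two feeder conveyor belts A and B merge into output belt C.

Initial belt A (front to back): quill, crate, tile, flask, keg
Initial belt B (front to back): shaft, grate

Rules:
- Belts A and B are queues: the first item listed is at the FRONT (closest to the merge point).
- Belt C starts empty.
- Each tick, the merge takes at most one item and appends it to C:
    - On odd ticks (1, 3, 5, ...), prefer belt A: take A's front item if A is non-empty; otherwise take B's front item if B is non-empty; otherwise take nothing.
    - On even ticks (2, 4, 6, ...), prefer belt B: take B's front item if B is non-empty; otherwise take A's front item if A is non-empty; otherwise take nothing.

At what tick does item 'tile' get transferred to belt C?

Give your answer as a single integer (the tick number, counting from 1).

Tick 1: prefer A, take quill from A; A=[crate,tile,flask,keg] B=[shaft,grate] C=[quill]
Tick 2: prefer B, take shaft from B; A=[crate,tile,flask,keg] B=[grate] C=[quill,shaft]
Tick 3: prefer A, take crate from A; A=[tile,flask,keg] B=[grate] C=[quill,shaft,crate]
Tick 4: prefer B, take grate from B; A=[tile,flask,keg] B=[-] C=[quill,shaft,crate,grate]
Tick 5: prefer A, take tile from A; A=[flask,keg] B=[-] C=[quill,shaft,crate,grate,tile]

Answer: 5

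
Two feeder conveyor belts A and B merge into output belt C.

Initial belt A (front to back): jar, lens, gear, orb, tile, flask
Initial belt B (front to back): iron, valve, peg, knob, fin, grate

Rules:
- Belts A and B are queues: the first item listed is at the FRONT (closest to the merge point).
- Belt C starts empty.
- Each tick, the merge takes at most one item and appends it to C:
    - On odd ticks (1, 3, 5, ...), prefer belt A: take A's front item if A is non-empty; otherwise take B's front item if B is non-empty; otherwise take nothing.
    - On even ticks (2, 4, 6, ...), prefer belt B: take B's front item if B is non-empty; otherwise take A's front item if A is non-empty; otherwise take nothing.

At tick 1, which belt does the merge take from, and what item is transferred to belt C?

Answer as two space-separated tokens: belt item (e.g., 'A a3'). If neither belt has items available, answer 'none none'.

Answer: A jar

Derivation:
Tick 1: prefer A, take jar from A; A=[lens,gear,orb,tile,flask] B=[iron,valve,peg,knob,fin,grate] C=[jar]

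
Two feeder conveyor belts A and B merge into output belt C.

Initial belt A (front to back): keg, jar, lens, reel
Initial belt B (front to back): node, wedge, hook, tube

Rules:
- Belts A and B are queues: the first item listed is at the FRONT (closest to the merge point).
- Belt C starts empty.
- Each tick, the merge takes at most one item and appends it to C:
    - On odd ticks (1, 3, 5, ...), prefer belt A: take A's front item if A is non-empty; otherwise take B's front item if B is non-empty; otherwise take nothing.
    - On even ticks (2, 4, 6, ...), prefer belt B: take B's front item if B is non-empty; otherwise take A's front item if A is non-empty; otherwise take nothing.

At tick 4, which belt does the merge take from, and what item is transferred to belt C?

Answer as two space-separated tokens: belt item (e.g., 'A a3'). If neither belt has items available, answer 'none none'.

Answer: B wedge

Derivation:
Tick 1: prefer A, take keg from A; A=[jar,lens,reel] B=[node,wedge,hook,tube] C=[keg]
Tick 2: prefer B, take node from B; A=[jar,lens,reel] B=[wedge,hook,tube] C=[keg,node]
Tick 3: prefer A, take jar from A; A=[lens,reel] B=[wedge,hook,tube] C=[keg,node,jar]
Tick 4: prefer B, take wedge from B; A=[lens,reel] B=[hook,tube] C=[keg,node,jar,wedge]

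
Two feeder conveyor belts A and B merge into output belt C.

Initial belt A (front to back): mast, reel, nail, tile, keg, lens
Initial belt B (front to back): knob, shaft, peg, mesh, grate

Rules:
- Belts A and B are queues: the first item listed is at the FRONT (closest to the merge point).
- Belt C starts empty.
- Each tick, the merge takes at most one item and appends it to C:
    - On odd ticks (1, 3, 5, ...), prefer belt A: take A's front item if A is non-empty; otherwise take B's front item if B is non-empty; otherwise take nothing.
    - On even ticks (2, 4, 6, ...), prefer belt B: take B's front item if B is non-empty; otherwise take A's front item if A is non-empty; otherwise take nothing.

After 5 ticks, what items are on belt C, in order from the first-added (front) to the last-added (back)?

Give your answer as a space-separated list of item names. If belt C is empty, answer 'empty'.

Answer: mast knob reel shaft nail

Derivation:
Tick 1: prefer A, take mast from A; A=[reel,nail,tile,keg,lens] B=[knob,shaft,peg,mesh,grate] C=[mast]
Tick 2: prefer B, take knob from B; A=[reel,nail,tile,keg,lens] B=[shaft,peg,mesh,grate] C=[mast,knob]
Tick 3: prefer A, take reel from A; A=[nail,tile,keg,lens] B=[shaft,peg,mesh,grate] C=[mast,knob,reel]
Tick 4: prefer B, take shaft from B; A=[nail,tile,keg,lens] B=[peg,mesh,grate] C=[mast,knob,reel,shaft]
Tick 5: prefer A, take nail from A; A=[tile,keg,lens] B=[peg,mesh,grate] C=[mast,knob,reel,shaft,nail]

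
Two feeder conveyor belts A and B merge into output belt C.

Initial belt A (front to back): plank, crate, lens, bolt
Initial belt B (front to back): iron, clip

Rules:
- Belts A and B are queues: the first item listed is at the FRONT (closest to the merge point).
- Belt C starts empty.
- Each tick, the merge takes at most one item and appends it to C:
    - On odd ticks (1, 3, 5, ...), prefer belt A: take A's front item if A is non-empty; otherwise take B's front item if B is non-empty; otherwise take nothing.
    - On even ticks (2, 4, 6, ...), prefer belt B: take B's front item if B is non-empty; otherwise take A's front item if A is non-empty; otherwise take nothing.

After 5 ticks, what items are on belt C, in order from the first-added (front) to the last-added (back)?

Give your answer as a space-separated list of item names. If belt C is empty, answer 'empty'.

Answer: plank iron crate clip lens

Derivation:
Tick 1: prefer A, take plank from A; A=[crate,lens,bolt] B=[iron,clip] C=[plank]
Tick 2: prefer B, take iron from B; A=[crate,lens,bolt] B=[clip] C=[plank,iron]
Tick 3: prefer A, take crate from A; A=[lens,bolt] B=[clip] C=[plank,iron,crate]
Tick 4: prefer B, take clip from B; A=[lens,bolt] B=[-] C=[plank,iron,crate,clip]
Tick 5: prefer A, take lens from A; A=[bolt] B=[-] C=[plank,iron,crate,clip,lens]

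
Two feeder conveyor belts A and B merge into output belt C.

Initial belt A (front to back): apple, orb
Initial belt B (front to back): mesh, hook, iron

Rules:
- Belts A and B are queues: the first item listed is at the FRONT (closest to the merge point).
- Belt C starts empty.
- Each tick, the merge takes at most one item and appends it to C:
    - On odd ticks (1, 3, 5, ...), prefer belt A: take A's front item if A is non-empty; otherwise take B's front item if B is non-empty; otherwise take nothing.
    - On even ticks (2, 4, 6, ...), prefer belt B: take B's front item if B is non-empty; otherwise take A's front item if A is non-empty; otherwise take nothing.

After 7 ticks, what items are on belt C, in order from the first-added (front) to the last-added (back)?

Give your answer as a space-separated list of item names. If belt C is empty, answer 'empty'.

Tick 1: prefer A, take apple from A; A=[orb] B=[mesh,hook,iron] C=[apple]
Tick 2: prefer B, take mesh from B; A=[orb] B=[hook,iron] C=[apple,mesh]
Tick 3: prefer A, take orb from A; A=[-] B=[hook,iron] C=[apple,mesh,orb]
Tick 4: prefer B, take hook from B; A=[-] B=[iron] C=[apple,mesh,orb,hook]
Tick 5: prefer A, take iron from B; A=[-] B=[-] C=[apple,mesh,orb,hook,iron]
Tick 6: prefer B, both empty, nothing taken; A=[-] B=[-] C=[apple,mesh,orb,hook,iron]
Tick 7: prefer A, both empty, nothing taken; A=[-] B=[-] C=[apple,mesh,orb,hook,iron]

Answer: apple mesh orb hook iron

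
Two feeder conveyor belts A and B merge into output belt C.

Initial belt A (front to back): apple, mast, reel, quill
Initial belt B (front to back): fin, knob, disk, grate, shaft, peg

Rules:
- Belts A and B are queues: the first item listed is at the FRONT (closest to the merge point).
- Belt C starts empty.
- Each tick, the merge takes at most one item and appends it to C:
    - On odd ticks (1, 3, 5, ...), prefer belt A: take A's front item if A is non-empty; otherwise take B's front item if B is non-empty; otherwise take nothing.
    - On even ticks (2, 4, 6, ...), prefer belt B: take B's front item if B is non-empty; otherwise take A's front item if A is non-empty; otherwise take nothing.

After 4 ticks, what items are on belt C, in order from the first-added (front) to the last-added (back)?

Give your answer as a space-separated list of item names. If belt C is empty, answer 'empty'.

Answer: apple fin mast knob

Derivation:
Tick 1: prefer A, take apple from A; A=[mast,reel,quill] B=[fin,knob,disk,grate,shaft,peg] C=[apple]
Tick 2: prefer B, take fin from B; A=[mast,reel,quill] B=[knob,disk,grate,shaft,peg] C=[apple,fin]
Tick 3: prefer A, take mast from A; A=[reel,quill] B=[knob,disk,grate,shaft,peg] C=[apple,fin,mast]
Tick 4: prefer B, take knob from B; A=[reel,quill] B=[disk,grate,shaft,peg] C=[apple,fin,mast,knob]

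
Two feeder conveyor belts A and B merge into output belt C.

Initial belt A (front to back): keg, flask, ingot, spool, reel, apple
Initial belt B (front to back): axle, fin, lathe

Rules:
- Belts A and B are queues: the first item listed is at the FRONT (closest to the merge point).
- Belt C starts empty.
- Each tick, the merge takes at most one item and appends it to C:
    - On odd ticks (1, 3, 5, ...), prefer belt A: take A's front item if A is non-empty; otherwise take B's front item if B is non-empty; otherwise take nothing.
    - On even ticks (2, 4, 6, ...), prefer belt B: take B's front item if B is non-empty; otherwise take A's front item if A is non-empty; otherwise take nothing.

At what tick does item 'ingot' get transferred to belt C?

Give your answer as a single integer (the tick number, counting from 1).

Tick 1: prefer A, take keg from A; A=[flask,ingot,spool,reel,apple] B=[axle,fin,lathe] C=[keg]
Tick 2: prefer B, take axle from B; A=[flask,ingot,spool,reel,apple] B=[fin,lathe] C=[keg,axle]
Tick 3: prefer A, take flask from A; A=[ingot,spool,reel,apple] B=[fin,lathe] C=[keg,axle,flask]
Tick 4: prefer B, take fin from B; A=[ingot,spool,reel,apple] B=[lathe] C=[keg,axle,flask,fin]
Tick 5: prefer A, take ingot from A; A=[spool,reel,apple] B=[lathe] C=[keg,axle,flask,fin,ingot]

Answer: 5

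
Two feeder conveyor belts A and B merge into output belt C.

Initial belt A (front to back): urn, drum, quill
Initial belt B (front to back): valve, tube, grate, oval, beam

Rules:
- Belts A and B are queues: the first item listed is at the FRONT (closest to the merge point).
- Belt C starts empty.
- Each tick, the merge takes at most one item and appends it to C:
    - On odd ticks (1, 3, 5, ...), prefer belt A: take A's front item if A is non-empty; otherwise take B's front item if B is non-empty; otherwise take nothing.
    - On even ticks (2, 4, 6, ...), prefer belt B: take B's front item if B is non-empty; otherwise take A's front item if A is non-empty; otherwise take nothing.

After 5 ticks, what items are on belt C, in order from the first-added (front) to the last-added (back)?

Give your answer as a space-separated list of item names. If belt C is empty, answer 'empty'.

Tick 1: prefer A, take urn from A; A=[drum,quill] B=[valve,tube,grate,oval,beam] C=[urn]
Tick 2: prefer B, take valve from B; A=[drum,quill] B=[tube,grate,oval,beam] C=[urn,valve]
Tick 3: prefer A, take drum from A; A=[quill] B=[tube,grate,oval,beam] C=[urn,valve,drum]
Tick 4: prefer B, take tube from B; A=[quill] B=[grate,oval,beam] C=[urn,valve,drum,tube]
Tick 5: prefer A, take quill from A; A=[-] B=[grate,oval,beam] C=[urn,valve,drum,tube,quill]

Answer: urn valve drum tube quill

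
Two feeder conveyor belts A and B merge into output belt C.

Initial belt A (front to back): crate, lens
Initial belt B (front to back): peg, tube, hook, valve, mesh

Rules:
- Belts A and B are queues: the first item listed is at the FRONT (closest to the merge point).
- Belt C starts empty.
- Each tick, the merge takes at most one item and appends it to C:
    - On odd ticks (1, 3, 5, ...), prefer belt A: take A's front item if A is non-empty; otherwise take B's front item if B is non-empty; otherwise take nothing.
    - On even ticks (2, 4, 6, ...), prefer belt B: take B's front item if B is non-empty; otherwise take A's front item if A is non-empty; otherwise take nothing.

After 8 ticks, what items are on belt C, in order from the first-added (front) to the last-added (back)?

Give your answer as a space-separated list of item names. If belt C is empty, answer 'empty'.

Answer: crate peg lens tube hook valve mesh

Derivation:
Tick 1: prefer A, take crate from A; A=[lens] B=[peg,tube,hook,valve,mesh] C=[crate]
Tick 2: prefer B, take peg from B; A=[lens] B=[tube,hook,valve,mesh] C=[crate,peg]
Tick 3: prefer A, take lens from A; A=[-] B=[tube,hook,valve,mesh] C=[crate,peg,lens]
Tick 4: prefer B, take tube from B; A=[-] B=[hook,valve,mesh] C=[crate,peg,lens,tube]
Tick 5: prefer A, take hook from B; A=[-] B=[valve,mesh] C=[crate,peg,lens,tube,hook]
Tick 6: prefer B, take valve from B; A=[-] B=[mesh] C=[crate,peg,lens,tube,hook,valve]
Tick 7: prefer A, take mesh from B; A=[-] B=[-] C=[crate,peg,lens,tube,hook,valve,mesh]
Tick 8: prefer B, both empty, nothing taken; A=[-] B=[-] C=[crate,peg,lens,tube,hook,valve,mesh]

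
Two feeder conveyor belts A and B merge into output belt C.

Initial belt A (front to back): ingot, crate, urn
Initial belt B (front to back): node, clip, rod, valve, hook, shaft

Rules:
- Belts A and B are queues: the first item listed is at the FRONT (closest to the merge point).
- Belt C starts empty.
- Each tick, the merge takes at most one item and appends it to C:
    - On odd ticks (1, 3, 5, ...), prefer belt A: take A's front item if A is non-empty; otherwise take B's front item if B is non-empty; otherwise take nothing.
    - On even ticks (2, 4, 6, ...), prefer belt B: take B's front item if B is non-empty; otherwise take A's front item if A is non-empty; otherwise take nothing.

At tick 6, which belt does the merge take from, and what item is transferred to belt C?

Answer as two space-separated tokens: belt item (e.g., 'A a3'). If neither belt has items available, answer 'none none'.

Tick 1: prefer A, take ingot from A; A=[crate,urn] B=[node,clip,rod,valve,hook,shaft] C=[ingot]
Tick 2: prefer B, take node from B; A=[crate,urn] B=[clip,rod,valve,hook,shaft] C=[ingot,node]
Tick 3: prefer A, take crate from A; A=[urn] B=[clip,rod,valve,hook,shaft] C=[ingot,node,crate]
Tick 4: prefer B, take clip from B; A=[urn] B=[rod,valve,hook,shaft] C=[ingot,node,crate,clip]
Tick 5: prefer A, take urn from A; A=[-] B=[rod,valve,hook,shaft] C=[ingot,node,crate,clip,urn]
Tick 6: prefer B, take rod from B; A=[-] B=[valve,hook,shaft] C=[ingot,node,crate,clip,urn,rod]

Answer: B rod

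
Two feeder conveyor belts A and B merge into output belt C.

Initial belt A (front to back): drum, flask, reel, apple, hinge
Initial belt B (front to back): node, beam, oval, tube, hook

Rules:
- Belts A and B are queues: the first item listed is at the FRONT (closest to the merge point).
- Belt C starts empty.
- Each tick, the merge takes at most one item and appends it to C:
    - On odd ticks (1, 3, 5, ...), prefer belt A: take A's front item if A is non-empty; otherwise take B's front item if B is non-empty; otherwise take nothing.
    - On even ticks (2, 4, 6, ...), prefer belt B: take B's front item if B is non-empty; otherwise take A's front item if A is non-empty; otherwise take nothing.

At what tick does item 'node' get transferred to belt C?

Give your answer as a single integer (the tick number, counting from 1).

Answer: 2

Derivation:
Tick 1: prefer A, take drum from A; A=[flask,reel,apple,hinge] B=[node,beam,oval,tube,hook] C=[drum]
Tick 2: prefer B, take node from B; A=[flask,reel,apple,hinge] B=[beam,oval,tube,hook] C=[drum,node]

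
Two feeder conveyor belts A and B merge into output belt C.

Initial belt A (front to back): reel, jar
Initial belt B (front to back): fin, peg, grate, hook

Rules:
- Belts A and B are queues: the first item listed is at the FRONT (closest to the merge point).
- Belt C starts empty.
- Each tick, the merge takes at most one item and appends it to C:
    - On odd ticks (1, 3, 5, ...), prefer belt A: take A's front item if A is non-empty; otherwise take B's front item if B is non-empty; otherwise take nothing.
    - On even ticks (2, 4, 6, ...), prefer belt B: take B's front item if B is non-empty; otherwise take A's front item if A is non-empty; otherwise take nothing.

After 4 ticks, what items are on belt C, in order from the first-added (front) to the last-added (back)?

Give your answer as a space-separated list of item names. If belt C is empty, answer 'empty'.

Tick 1: prefer A, take reel from A; A=[jar] B=[fin,peg,grate,hook] C=[reel]
Tick 2: prefer B, take fin from B; A=[jar] B=[peg,grate,hook] C=[reel,fin]
Tick 3: prefer A, take jar from A; A=[-] B=[peg,grate,hook] C=[reel,fin,jar]
Tick 4: prefer B, take peg from B; A=[-] B=[grate,hook] C=[reel,fin,jar,peg]

Answer: reel fin jar peg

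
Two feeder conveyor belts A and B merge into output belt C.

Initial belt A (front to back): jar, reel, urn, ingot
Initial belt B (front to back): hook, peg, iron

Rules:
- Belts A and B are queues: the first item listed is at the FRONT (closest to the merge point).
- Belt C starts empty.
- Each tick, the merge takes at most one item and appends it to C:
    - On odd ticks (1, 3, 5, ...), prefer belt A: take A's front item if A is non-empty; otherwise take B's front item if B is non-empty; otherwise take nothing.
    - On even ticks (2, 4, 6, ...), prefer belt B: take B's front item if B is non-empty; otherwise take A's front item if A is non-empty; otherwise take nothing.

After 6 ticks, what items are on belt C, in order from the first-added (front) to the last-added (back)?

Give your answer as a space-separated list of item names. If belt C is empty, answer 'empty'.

Answer: jar hook reel peg urn iron

Derivation:
Tick 1: prefer A, take jar from A; A=[reel,urn,ingot] B=[hook,peg,iron] C=[jar]
Tick 2: prefer B, take hook from B; A=[reel,urn,ingot] B=[peg,iron] C=[jar,hook]
Tick 3: prefer A, take reel from A; A=[urn,ingot] B=[peg,iron] C=[jar,hook,reel]
Tick 4: prefer B, take peg from B; A=[urn,ingot] B=[iron] C=[jar,hook,reel,peg]
Tick 5: prefer A, take urn from A; A=[ingot] B=[iron] C=[jar,hook,reel,peg,urn]
Tick 6: prefer B, take iron from B; A=[ingot] B=[-] C=[jar,hook,reel,peg,urn,iron]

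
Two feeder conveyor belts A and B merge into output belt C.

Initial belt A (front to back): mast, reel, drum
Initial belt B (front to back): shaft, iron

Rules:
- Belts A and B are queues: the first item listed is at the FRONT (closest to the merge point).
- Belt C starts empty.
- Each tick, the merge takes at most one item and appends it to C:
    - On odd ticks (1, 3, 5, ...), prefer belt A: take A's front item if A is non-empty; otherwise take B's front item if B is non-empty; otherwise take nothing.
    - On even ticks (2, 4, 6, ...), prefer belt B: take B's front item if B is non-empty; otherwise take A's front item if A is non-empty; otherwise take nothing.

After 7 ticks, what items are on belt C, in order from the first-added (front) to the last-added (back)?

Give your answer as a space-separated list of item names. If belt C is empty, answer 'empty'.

Answer: mast shaft reel iron drum

Derivation:
Tick 1: prefer A, take mast from A; A=[reel,drum] B=[shaft,iron] C=[mast]
Tick 2: prefer B, take shaft from B; A=[reel,drum] B=[iron] C=[mast,shaft]
Tick 3: prefer A, take reel from A; A=[drum] B=[iron] C=[mast,shaft,reel]
Tick 4: prefer B, take iron from B; A=[drum] B=[-] C=[mast,shaft,reel,iron]
Tick 5: prefer A, take drum from A; A=[-] B=[-] C=[mast,shaft,reel,iron,drum]
Tick 6: prefer B, both empty, nothing taken; A=[-] B=[-] C=[mast,shaft,reel,iron,drum]
Tick 7: prefer A, both empty, nothing taken; A=[-] B=[-] C=[mast,shaft,reel,iron,drum]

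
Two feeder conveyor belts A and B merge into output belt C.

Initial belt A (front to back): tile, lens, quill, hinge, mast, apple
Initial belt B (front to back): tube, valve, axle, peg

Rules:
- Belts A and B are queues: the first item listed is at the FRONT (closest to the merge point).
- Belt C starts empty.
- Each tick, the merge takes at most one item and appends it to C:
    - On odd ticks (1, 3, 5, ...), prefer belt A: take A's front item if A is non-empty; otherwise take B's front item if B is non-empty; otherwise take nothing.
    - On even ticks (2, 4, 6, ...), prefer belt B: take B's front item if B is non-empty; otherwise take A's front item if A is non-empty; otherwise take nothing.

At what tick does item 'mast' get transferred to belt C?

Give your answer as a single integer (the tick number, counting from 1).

Answer: 9

Derivation:
Tick 1: prefer A, take tile from A; A=[lens,quill,hinge,mast,apple] B=[tube,valve,axle,peg] C=[tile]
Tick 2: prefer B, take tube from B; A=[lens,quill,hinge,mast,apple] B=[valve,axle,peg] C=[tile,tube]
Tick 3: prefer A, take lens from A; A=[quill,hinge,mast,apple] B=[valve,axle,peg] C=[tile,tube,lens]
Tick 4: prefer B, take valve from B; A=[quill,hinge,mast,apple] B=[axle,peg] C=[tile,tube,lens,valve]
Tick 5: prefer A, take quill from A; A=[hinge,mast,apple] B=[axle,peg] C=[tile,tube,lens,valve,quill]
Tick 6: prefer B, take axle from B; A=[hinge,mast,apple] B=[peg] C=[tile,tube,lens,valve,quill,axle]
Tick 7: prefer A, take hinge from A; A=[mast,apple] B=[peg] C=[tile,tube,lens,valve,quill,axle,hinge]
Tick 8: prefer B, take peg from B; A=[mast,apple] B=[-] C=[tile,tube,lens,valve,quill,axle,hinge,peg]
Tick 9: prefer A, take mast from A; A=[apple] B=[-] C=[tile,tube,lens,valve,quill,axle,hinge,peg,mast]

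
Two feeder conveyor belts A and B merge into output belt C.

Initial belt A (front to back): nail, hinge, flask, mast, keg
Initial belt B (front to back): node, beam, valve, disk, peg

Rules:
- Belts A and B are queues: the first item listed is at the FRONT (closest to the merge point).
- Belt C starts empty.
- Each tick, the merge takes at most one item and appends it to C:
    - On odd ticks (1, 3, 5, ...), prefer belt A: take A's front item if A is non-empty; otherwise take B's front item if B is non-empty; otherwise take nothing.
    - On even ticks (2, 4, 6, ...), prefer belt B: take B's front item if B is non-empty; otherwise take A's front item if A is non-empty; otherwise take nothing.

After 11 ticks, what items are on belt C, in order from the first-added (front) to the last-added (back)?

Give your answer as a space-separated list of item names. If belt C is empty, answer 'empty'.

Tick 1: prefer A, take nail from A; A=[hinge,flask,mast,keg] B=[node,beam,valve,disk,peg] C=[nail]
Tick 2: prefer B, take node from B; A=[hinge,flask,mast,keg] B=[beam,valve,disk,peg] C=[nail,node]
Tick 3: prefer A, take hinge from A; A=[flask,mast,keg] B=[beam,valve,disk,peg] C=[nail,node,hinge]
Tick 4: prefer B, take beam from B; A=[flask,mast,keg] B=[valve,disk,peg] C=[nail,node,hinge,beam]
Tick 5: prefer A, take flask from A; A=[mast,keg] B=[valve,disk,peg] C=[nail,node,hinge,beam,flask]
Tick 6: prefer B, take valve from B; A=[mast,keg] B=[disk,peg] C=[nail,node,hinge,beam,flask,valve]
Tick 7: prefer A, take mast from A; A=[keg] B=[disk,peg] C=[nail,node,hinge,beam,flask,valve,mast]
Tick 8: prefer B, take disk from B; A=[keg] B=[peg] C=[nail,node,hinge,beam,flask,valve,mast,disk]
Tick 9: prefer A, take keg from A; A=[-] B=[peg] C=[nail,node,hinge,beam,flask,valve,mast,disk,keg]
Tick 10: prefer B, take peg from B; A=[-] B=[-] C=[nail,node,hinge,beam,flask,valve,mast,disk,keg,peg]
Tick 11: prefer A, both empty, nothing taken; A=[-] B=[-] C=[nail,node,hinge,beam,flask,valve,mast,disk,keg,peg]

Answer: nail node hinge beam flask valve mast disk keg peg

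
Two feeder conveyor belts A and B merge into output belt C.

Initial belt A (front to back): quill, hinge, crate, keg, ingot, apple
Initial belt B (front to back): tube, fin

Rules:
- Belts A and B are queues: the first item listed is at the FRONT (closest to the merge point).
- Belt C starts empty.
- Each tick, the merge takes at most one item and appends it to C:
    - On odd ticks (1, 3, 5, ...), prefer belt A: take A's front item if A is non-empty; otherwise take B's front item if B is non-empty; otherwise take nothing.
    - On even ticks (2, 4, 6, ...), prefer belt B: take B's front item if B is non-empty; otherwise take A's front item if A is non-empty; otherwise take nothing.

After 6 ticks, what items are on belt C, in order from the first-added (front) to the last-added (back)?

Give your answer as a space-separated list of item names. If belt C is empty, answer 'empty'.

Answer: quill tube hinge fin crate keg

Derivation:
Tick 1: prefer A, take quill from A; A=[hinge,crate,keg,ingot,apple] B=[tube,fin] C=[quill]
Tick 2: prefer B, take tube from B; A=[hinge,crate,keg,ingot,apple] B=[fin] C=[quill,tube]
Tick 3: prefer A, take hinge from A; A=[crate,keg,ingot,apple] B=[fin] C=[quill,tube,hinge]
Tick 4: prefer B, take fin from B; A=[crate,keg,ingot,apple] B=[-] C=[quill,tube,hinge,fin]
Tick 5: prefer A, take crate from A; A=[keg,ingot,apple] B=[-] C=[quill,tube,hinge,fin,crate]
Tick 6: prefer B, take keg from A; A=[ingot,apple] B=[-] C=[quill,tube,hinge,fin,crate,keg]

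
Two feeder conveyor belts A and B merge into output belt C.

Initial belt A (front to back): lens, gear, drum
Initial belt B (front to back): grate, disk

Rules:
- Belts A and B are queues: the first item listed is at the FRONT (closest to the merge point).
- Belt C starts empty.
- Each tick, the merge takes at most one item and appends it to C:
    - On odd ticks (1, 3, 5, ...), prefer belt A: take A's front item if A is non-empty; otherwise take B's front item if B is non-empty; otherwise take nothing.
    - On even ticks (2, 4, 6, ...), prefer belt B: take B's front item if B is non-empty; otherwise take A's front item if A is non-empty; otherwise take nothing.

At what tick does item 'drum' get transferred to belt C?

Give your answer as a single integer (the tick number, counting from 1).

Tick 1: prefer A, take lens from A; A=[gear,drum] B=[grate,disk] C=[lens]
Tick 2: prefer B, take grate from B; A=[gear,drum] B=[disk] C=[lens,grate]
Tick 3: prefer A, take gear from A; A=[drum] B=[disk] C=[lens,grate,gear]
Tick 4: prefer B, take disk from B; A=[drum] B=[-] C=[lens,grate,gear,disk]
Tick 5: prefer A, take drum from A; A=[-] B=[-] C=[lens,grate,gear,disk,drum]

Answer: 5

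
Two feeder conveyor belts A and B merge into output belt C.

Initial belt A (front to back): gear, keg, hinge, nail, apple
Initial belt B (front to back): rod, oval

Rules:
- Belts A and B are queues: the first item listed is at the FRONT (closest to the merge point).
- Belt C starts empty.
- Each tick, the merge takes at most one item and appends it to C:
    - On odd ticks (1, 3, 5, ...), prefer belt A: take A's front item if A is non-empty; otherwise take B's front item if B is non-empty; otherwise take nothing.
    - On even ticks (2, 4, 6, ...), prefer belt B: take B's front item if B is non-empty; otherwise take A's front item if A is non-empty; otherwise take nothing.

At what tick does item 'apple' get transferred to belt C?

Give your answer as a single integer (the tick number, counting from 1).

Answer: 7

Derivation:
Tick 1: prefer A, take gear from A; A=[keg,hinge,nail,apple] B=[rod,oval] C=[gear]
Tick 2: prefer B, take rod from B; A=[keg,hinge,nail,apple] B=[oval] C=[gear,rod]
Tick 3: prefer A, take keg from A; A=[hinge,nail,apple] B=[oval] C=[gear,rod,keg]
Tick 4: prefer B, take oval from B; A=[hinge,nail,apple] B=[-] C=[gear,rod,keg,oval]
Tick 5: prefer A, take hinge from A; A=[nail,apple] B=[-] C=[gear,rod,keg,oval,hinge]
Tick 6: prefer B, take nail from A; A=[apple] B=[-] C=[gear,rod,keg,oval,hinge,nail]
Tick 7: prefer A, take apple from A; A=[-] B=[-] C=[gear,rod,keg,oval,hinge,nail,apple]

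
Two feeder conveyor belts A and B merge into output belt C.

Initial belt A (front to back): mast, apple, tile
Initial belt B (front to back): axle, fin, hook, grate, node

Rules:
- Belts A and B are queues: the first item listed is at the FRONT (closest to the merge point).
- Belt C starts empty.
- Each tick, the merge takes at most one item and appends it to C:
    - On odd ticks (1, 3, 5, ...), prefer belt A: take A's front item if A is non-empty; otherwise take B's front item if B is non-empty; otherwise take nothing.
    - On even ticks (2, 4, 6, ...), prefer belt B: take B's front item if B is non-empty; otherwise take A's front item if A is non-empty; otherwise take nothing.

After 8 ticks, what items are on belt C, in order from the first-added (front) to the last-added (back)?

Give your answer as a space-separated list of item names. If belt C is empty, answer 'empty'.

Tick 1: prefer A, take mast from A; A=[apple,tile] B=[axle,fin,hook,grate,node] C=[mast]
Tick 2: prefer B, take axle from B; A=[apple,tile] B=[fin,hook,grate,node] C=[mast,axle]
Tick 3: prefer A, take apple from A; A=[tile] B=[fin,hook,grate,node] C=[mast,axle,apple]
Tick 4: prefer B, take fin from B; A=[tile] B=[hook,grate,node] C=[mast,axle,apple,fin]
Tick 5: prefer A, take tile from A; A=[-] B=[hook,grate,node] C=[mast,axle,apple,fin,tile]
Tick 6: prefer B, take hook from B; A=[-] B=[grate,node] C=[mast,axle,apple,fin,tile,hook]
Tick 7: prefer A, take grate from B; A=[-] B=[node] C=[mast,axle,apple,fin,tile,hook,grate]
Tick 8: prefer B, take node from B; A=[-] B=[-] C=[mast,axle,apple,fin,tile,hook,grate,node]

Answer: mast axle apple fin tile hook grate node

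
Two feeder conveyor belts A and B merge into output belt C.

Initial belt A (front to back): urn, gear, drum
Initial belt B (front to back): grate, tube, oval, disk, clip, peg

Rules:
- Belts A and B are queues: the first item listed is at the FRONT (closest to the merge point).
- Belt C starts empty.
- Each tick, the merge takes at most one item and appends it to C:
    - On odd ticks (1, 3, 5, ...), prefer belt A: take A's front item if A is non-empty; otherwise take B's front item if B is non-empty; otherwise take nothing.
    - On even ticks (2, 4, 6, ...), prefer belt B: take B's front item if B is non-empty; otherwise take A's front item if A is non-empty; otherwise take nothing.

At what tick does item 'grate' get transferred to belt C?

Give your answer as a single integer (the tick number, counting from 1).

Answer: 2

Derivation:
Tick 1: prefer A, take urn from A; A=[gear,drum] B=[grate,tube,oval,disk,clip,peg] C=[urn]
Tick 2: prefer B, take grate from B; A=[gear,drum] B=[tube,oval,disk,clip,peg] C=[urn,grate]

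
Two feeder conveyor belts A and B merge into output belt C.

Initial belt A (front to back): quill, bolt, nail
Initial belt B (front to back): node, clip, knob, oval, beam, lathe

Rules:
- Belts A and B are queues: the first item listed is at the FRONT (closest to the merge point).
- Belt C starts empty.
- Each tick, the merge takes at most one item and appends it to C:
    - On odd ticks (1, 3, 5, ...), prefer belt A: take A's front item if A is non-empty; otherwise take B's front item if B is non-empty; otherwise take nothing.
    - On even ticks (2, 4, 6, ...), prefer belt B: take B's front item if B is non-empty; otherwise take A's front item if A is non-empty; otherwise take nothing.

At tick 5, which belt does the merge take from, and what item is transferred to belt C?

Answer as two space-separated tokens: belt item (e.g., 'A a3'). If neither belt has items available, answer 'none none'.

Tick 1: prefer A, take quill from A; A=[bolt,nail] B=[node,clip,knob,oval,beam,lathe] C=[quill]
Tick 2: prefer B, take node from B; A=[bolt,nail] B=[clip,knob,oval,beam,lathe] C=[quill,node]
Tick 3: prefer A, take bolt from A; A=[nail] B=[clip,knob,oval,beam,lathe] C=[quill,node,bolt]
Tick 4: prefer B, take clip from B; A=[nail] B=[knob,oval,beam,lathe] C=[quill,node,bolt,clip]
Tick 5: prefer A, take nail from A; A=[-] B=[knob,oval,beam,lathe] C=[quill,node,bolt,clip,nail]

Answer: A nail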